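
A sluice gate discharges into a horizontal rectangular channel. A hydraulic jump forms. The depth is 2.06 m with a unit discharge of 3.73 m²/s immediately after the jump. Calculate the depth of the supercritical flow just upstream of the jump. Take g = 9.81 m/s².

y₁ = 0.531 m

V₂ = q/y₂ = 3.73/2.06 = 1.81 m/s; Fr₂ = V₂/√(g·y₂) = 0.403.
Applying the sequent-depth relation in reverse, y₁/y₂ = ½[√(1 + 8Fr₂²) − 1] = ½[√2.298 − 1] = 0.258.
y₁ = 0.258 × 2.06 = 0.531 m.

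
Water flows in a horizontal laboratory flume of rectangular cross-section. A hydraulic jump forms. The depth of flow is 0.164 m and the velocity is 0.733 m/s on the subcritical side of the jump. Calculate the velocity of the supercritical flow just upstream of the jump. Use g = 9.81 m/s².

V₁ = 1.60 m/s

Fr₂ = V₂/√(g·y₂) = 0.733/√(9.81×0.164) = 0.578.
Since the conjugate-depth ratio holds either way, y₁/y₂ = ½[√(1 + 8Fr₂²) − 1] = ½[√3.672 − 1] = 0.458.
y₁ = 0.458 × 0.164 = 0.0751 m.
V₁ = q/y₁ = 0.120/0.0751 = 1.60 m/s.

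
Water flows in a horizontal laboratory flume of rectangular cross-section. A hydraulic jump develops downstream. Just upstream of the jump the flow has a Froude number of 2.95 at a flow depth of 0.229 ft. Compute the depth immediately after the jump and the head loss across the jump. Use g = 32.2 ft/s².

Fr₁ = 2.95 (given).
From the momentum equation for a rectangular channel, y₂/y₁ = ½[√(1 + 8Fr₁²) − 1] = ½[√70.62 − 1] = 3.70.
y₂ = 3.70 × 0.229 = 0.848 ft.
V₁ = Fr₁·√(g·y₁) = 2.95×√(32.2×0.229) = 8.01 ft/s; q = V₁·y₁ = 1.83 ft²/s. V₂ = q/y₂ = 1.83/0.848 = 2.16 ft/s. E₁ = y₁ + V₁²/2g = 1.23 ft; E₂ = y₂ + V₂²/2g = 0.920 ft. ΔE = E₁ − E₂ = 0.305 ft.

y₂ = 0.848 ft; ΔE = 0.305 ft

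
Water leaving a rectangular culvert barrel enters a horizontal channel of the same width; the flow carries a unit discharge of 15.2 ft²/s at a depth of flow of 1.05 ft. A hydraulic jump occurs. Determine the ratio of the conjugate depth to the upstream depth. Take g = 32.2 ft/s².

V₁ = q/y₁ = 15.2/1.05 = 14.5 ft/s. Fr₁ = V₁/√(g·y₁) = 14.5/√(32.2×1.05) = 2.49.
Conjugate-depth relation: y₂/y₁ = ½[√(1 + 8Fr₁²) − 1] = ½[√50.59 − 1] = 3.06.

y₂/y₁ = 3.06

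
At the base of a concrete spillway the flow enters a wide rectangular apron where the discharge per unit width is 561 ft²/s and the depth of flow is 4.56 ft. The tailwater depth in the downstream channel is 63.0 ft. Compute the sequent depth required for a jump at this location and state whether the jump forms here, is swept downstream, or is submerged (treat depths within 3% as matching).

y₂ = 63.2 ft; the jump forms here

V₁ = q/y₁ = 561/4.56 = 123 ft/s. Fr₁ = V₁/√(g·y₁) = 123/√(32.2×4.56) = 10.2.
Conjugate-depth relation: y₂/y₁ = ½[√(1 + 8Fr₁²) − 1] = ½[√825.6 − 1] = 13.9.
y₂ = 13.9 × 4.56 = 63.2 ft.
Tailwater y_tw = 63.0 ft: y_tw ≈ y₂, so the jump forms here.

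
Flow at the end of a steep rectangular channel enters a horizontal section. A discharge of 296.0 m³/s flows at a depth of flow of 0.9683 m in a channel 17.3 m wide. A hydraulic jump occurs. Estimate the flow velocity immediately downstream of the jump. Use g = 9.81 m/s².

q = Q/b = 296.0/17.3 = 17.11 m²/s; V₁ = q/y₁ = 17.67 m/s. Fr₁ = V₁/√(g·y₁) = 5.733.
From the momentum equation for a rectangular channel, y₂/y₁ = ½[√(1 + 8Fr₁²) − 1] = ½[√263.96 − 1] = 7.623.
y₂ = 7.623 × 0.9683 = 7.382 m.
V₂ = q/y₂ = 17.11/7.382 = 2.318 m/s.

V₂ = 2.318 m/s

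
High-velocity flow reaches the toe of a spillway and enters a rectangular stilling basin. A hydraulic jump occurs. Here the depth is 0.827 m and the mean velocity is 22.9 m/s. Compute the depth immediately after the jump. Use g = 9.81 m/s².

Fr₁ = V₁/√(g·y₁) = 22.9/√(9.81×0.827) = 8.04.
By Bélanger, y₂/y₁ = ½[√(1 + 8Fr₁²) − 1] = ½[√518.1 − 1] = 10.9.
y₂ = 10.9 × 0.827 = 9.00 m.

y₂ = 9.00 m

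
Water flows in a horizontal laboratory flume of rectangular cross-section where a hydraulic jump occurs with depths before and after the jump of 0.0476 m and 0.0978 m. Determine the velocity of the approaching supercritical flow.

For a rectangular channel the momentum equation gives q² = ½·g·y₁·y₂·(y₁ + y₂) = ½×9.81×0.0476×0.0978×0.145 = 0.00332.
q = √0.00332 = 0.0576 m²/s.
V₁ = q/y₁ = 0.0576/0.0476 = 1.21 m/s.

V₁ = 1.21 m/s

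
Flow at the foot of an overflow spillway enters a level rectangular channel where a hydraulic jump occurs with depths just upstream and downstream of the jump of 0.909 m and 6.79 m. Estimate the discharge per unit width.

For a rectangular channel the momentum equation gives q² = ½·g·y₁·y₂·(y₁ + y₂) = ½×9.81×0.909×6.79×7.70 = 233.
q = √233 = 15.3 m²/s.

q = 15.3 m²/s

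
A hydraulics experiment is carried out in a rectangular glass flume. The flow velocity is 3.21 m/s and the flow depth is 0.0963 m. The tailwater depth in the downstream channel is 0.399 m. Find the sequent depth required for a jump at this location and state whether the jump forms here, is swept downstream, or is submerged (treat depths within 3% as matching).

y₂ = 0.404 m; the jump forms here

Fr₁ = V₁/√(g·y₁) = 3.21/√(9.81×0.0963) = 3.30.
Conjugate-depth relation: y₂/y₁ = ½[√(1 + 8Fr₁²) − 1] = ½[√88.26 − 1] = 4.20.
y₂ = 4.20 × 0.0963 = 0.404 m.
Tailwater y_tw = 0.399 m: y_tw ≈ y₂, so the jump forms here.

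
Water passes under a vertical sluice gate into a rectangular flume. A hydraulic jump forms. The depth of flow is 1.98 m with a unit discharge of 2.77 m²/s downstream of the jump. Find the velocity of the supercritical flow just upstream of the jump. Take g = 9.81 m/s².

V₁ = 8.14 m/s

V₂ = q/y₂ = 2.77/1.98 = 1.40 m/s; Fr₂ = V₂/√(g·y₂) = 0.317.
From the momentum equation (using Fr₂), y₁/y₂ = ½[√(1 + 8Fr₂²) − 1] = ½[√1.806 − 1] = 0.172.
y₁ = 0.172 × 1.98 = 0.340 m.
V₁ = q/y₁ = 2.77/0.340 = 8.14 m/s.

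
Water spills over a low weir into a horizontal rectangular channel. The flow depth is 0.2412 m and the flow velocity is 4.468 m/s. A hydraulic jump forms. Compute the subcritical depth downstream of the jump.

Fr₁ = V₁/√(g·y₁) = 4.468/√(9.81×0.2412) = 2.905.
By Bélanger, y₂/y₁ = ½[√(1 + 8Fr₁²) − 1] = ½[√68.495 − 1] = 3.638.
y₂ = 3.638 × 0.2412 = 0.8775 m.

y₂ = 0.8775 m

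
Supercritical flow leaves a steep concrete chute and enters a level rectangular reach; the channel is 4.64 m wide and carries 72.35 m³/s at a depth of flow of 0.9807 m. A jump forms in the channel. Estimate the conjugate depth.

q = Q/b = 72.35/4.64 = 15.59 m²/s; V₁ = q/y₁ = 15.90 m/s. Fr₁ = V₁/√(g·y₁) = 5.126.
By Bélanger, y₂/y₁ = ½[√(1 + 8Fr₁²) − 1] = ½[√211.21 − 1] = 6.767.
y₂ = 6.767 × 0.9807 = 6.636 m.

y₂ = 6.636 m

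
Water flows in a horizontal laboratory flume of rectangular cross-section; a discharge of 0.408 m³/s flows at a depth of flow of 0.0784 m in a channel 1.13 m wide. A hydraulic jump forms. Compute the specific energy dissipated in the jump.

ΔE = 0.593 m

q = Q/b = 0.408/1.13 = 0.361 m²/s; V₁ = q/y₁ = 4.61 m/s. Fr₁ = V₁/√(g·y₁) = 5.25.
Sequent-depth ratio: y₂/y₁ = ½[√(1 + 8Fr₁²) − 1] = ½[√221.6 − 1] = 6.94.
y₂ = 6.94 × 0.0784 = 0.544 m.
V₂ = q/y₂ = 0.361/0.544 = 0.663 m/s. E₁ = y₁ + V₁²/2g = 1.16 m; E₂ = y₂ + V₂²/2g = 0.567 m. ΔE = E₁ − E₂ = 0.593 m.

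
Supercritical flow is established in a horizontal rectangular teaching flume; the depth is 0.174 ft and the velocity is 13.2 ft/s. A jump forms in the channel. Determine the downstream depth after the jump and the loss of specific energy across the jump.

y₂ = 1.29 ft; ΔE = 1.54 ft

Fr₁ = V₁/√(g·y₁) = 13.2/√(32.2×0.174) = 5.58.
Conjugate-depth relation: y₂/y₁ = ½[√(1 + 8Fr₁²) − 1] = ½[√249.8 − 1] = 7.40.
y₂ = 7.40 × 0.174 = 1.29 ft.
Head loss: ΔE = (y₂ − y₁)³/(4y₁y₂) = (1.29 − 0.174)³/(4×0.174×1.29) = 1.38/0.896 = 1.54 ft.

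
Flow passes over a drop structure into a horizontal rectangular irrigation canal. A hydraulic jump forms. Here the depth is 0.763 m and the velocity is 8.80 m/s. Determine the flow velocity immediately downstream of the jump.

Fr₁ = V₁/√(g·y₁) = 8.80/√(9.81×0.763) = 3.22.
From the momentum equation for a rectangular channel, y₂/y₁ = ½[√(1 + 8Fr₁²) − 1] = ½[√83.77 − 1] = 4.08.
y₂ = 4.08 × 0.763 = 3.11 m.
q = V₁·y₁ = 8.80 × 0.763 = 6.71 m²/s.
V₂ = q/y₂ = 6.71/3.11 = 2.16 m/s.

V₂ = 2.16 m/s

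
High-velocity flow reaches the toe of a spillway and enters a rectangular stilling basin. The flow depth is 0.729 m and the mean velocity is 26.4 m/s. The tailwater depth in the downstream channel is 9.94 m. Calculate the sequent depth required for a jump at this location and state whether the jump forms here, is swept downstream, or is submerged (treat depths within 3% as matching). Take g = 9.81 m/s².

Fr₁ = V₁/√(g·y₁) = 26.4/√(9.81×0.729) = 9.87.
Conjugate-depth relation: y₂/y₁ = ½[√(1 + 8Fr₁²) − 1] = ½[√780.7 − 1] = 13.5.
y₂ = 13.5 × 0.729 = 9.82 m.
Tailwater y_tw = 9.94 m: y_tw ≈ y₂, so the jump forms here.

y₂ = 9.82 m; the jump forms here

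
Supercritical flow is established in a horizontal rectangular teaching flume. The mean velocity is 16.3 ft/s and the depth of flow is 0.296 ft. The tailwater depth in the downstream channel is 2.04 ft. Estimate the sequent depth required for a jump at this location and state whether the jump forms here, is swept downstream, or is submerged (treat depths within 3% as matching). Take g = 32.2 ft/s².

y₂ = 2.07 ft; the jump forms here

Fr₁ = V₁/√(g·y₁) = 16.3/√(32.2×0.296) = 5.28.
Bélanger equation: y₂/y₁ = ½[√(1 + 8Fr₁²) − 1] = ½[√224.0 − 1] = 6.98.
y₂ = 6.98 × 0.296 = 2.07 ft.
Tailwater y_tw = 2.04 ft: y_tw ≈ y₂, so the jump forms here.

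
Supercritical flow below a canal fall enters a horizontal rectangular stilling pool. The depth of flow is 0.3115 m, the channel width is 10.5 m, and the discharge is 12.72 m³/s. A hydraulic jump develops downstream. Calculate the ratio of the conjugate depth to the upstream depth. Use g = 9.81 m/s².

y₂/y₁ = 2.686

q = Q/b = 12.72/10.5 = 1.211 m²/s; V₁ = q/y₁ = 3.889 m/s. Fr₁ = V₁/√(g·y₁) = 2.225.
Conjugate-depth relation: y₂/y₁ = ½[√(1 + 8Fr₁²) − 1] = ½[√40.595 − 1] = 2.686.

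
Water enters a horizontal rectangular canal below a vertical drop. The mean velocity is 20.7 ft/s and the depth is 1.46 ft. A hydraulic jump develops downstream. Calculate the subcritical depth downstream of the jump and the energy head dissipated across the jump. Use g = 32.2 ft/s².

Fr₁ = V₁/√(g·y₁) = 20.7/√(32.2×1.46) = 3.02.
From the momentum equation for a rectangular channel, y₂/y₁ = ½[√(1 + 8Fr₁²) − 1] = ½[√73.92 − 1] = 3.80.
y₂ = 3.80 × 1.46 = 5.55 ft.
q = V₁·y₁ = 20.7 × 1.46 = 30.2 ft²/s. V₂ = q/y₂ = 30.2/5.55 = 5.45 ft/s. E₁ = y₁ + V₁²/2g = 8.11 ft; E₂ = y₂ + V₂²/2g = 6.01 ft. ΔE = E₁ − E₂ = 2.11 ft.

y₂ = 5.55 ft; ΔE = 2.11 ft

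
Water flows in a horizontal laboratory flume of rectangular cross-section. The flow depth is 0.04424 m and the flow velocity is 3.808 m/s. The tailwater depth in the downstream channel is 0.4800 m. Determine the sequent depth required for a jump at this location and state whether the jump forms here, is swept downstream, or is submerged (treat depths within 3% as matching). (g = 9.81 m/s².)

Fr₁ = V₁/√(g·y₁) = 3.808/√(9.81×0.04424) = 5.780.
Conjugate-depth relation: y₂/y₁ = ½[√(1 + 8Fr₁²) − 1] = ½[√268.30 − 1] = 7.690.
y₂ = 7.690 × 0.04424 = 0.3402 m.
Tailwater y_tw = 0.4800 m: y_tw > y₂, so the jump is submerged.

y₂ = 0.3402 m; the jump is submerged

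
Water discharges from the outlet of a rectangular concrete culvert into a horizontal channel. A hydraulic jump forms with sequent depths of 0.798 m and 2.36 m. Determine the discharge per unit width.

q = 5.40 m²/s

For a rectangular channel the momentum equation gives q² = ½·g·y₁·y₂·(y₁ + y₂) = ½×9.81×0.798×2.36×3.16 = 29.2.
q = √29.2 = 5.40 m²/s.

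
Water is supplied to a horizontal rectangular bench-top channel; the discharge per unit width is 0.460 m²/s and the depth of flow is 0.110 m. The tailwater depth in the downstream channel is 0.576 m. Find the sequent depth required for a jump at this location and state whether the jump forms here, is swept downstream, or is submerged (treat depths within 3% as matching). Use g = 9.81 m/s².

y₂ = 0.574 m; the jump forms here

V₁ = q/y₁ = 0.460/0.110 = 4.18 m/s. Fr₁ = V₁/√(g·y₁) = 4.18/√(9.81×0.110) = 4.03.
Bélanger equation: y₂/y₁ = ½[√(1 + 8Fr₁²) − 1] = ½[√130.6 − 1] = 5.22.
y₂ = 5.22 × 0.110 = 0.574 m.
Tailwater y_tw = 0.576 m: y_tw ≈ y₂, so the jump forms here.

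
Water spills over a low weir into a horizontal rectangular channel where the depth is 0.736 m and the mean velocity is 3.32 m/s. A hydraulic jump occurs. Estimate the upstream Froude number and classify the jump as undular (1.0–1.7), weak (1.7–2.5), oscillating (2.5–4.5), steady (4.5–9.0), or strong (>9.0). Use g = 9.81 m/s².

Fr₁ = 1.24; undular jump

Fr₁ = V₁/√(g·y₁) = 3.32/√(9.81×0.736) = 1.24.
Fr₁ = 1.24 lies in the undular range.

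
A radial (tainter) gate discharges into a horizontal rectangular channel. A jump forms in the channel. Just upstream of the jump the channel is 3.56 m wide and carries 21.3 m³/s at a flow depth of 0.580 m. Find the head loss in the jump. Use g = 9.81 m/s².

q = Q/b = 21.3/3.56 = 5.98 m²/s; V₁ = q/y₁ = 10.3 m/s. Fr₁ = V₁/√(g·y₁) = 4.32.
Sequent-depth ratio: y₂/y₁ = ½[√(1 + 8Fr₁²) − 1] = ½[√150.6 − 1] = 5.64.
y₂ = 5.64 × 0.580 = 3.27 m.
Head loss: ΔE = (y₂ − y₁)³/(4y₁y₂) = (3.27 − 0.580)³/(4×0.580×3.27) = 19.4/7.58 = 2.56 m.

ΔE = 2.56 m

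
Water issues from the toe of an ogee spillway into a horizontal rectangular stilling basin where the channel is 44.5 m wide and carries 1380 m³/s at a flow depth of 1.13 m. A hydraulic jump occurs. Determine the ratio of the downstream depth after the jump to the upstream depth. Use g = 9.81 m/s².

q = Q/b = 1380/44.5 = 31.0 m²/s; V₁ = q/y₁ = 27.4 m/s. Fr₁ = V₁/√(g·y₁) = 8.24.
Conjugate-depth relation: y₂/y₁ = ½[√(1 + 8Fr₁²) − 1] = ½[√544.5 − 1] = 11.2.

y₂/y₁ = 11.2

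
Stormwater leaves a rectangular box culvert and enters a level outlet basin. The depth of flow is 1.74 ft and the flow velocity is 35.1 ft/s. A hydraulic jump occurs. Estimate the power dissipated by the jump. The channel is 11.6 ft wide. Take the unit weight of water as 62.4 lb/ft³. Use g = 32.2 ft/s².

P = 777 hp

Fr₁ = V₁/√(g·y₁) = 35.1/√(32.2×1.74) = 4.69.
Conjugate-depth relation: y₂/y₁ = ½[√(1 + 8Fr₁²) − 1] = ½[√176.9 − 1] = 6.15.
y₂ = 6.15 × 1.74 = 10.7 ft.
Head loss: ΔE = (y₂ − y₁)³/(4y₁y₂) = (10.7 − 1.74)³/(4×1.74×10.7) = 720/74.5 = 9.66 ft.
q = V₁·y₁ = 35.1 × 1.74 = 61.1 ft²/s. Q = q·b = 61.1 × 11.6 = 708 cfs. P = γ·Q·ΔE/550 = 62.4 × 708 × 9.66 / 550 = 777 hp.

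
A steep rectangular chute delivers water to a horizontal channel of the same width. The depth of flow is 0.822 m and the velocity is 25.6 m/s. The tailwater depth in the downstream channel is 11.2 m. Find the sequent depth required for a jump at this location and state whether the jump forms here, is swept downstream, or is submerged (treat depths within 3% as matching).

Fr₁ = V₁/√(g·y₁) = 25.6/√(9.81×0.822) = 9.02.
From the momentum equation for a rectangular channel, y₂/y₁ = ½[√(1 + 8Fr₁²) − 1] = ½[√651.2 − 1] = 12.3.
y₂ = 12.3 × 0.822 = 10.1 m.
Tailwater y_tw = 11.2 m: y_tw > y₂, so the jump is submerged.

y₂ = 10.1 m; the jump is submerged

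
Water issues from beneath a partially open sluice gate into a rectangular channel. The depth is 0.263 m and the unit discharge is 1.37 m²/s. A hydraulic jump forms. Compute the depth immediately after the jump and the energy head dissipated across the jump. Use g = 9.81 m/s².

V₁ = q/y₁ = 1.37/0.263 = 5.21 m/s. Fr₁ = V₁/√(g·y₁) = 5.21/√(9.81×0.263) = 3.24.
Conjugate-depth relation: y₂/y₁ = ½[√(1 + 8Fr₁²) − 1] = ½[√85.14 − 1] = 4.11.
y₂ = 4.11 × 0.263 = 1.08 m.
Head loss: ΔE = (y₂ − y₁)³/(4y₁y₂) = (1.08 − 0.263)³/(4×0.263×1.08) = 0.549/1.14 = 0.482 m.

y₂ = 1.08 m; ΔE = 0.482 m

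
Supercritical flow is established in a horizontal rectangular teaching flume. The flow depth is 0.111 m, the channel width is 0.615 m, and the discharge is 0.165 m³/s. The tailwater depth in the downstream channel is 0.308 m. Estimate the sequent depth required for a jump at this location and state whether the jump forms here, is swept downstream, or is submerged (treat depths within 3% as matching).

q = Q/b = 0.165/0.615 = 0.268 m²/s; V₁ = q/y₁ = 2.42 m/s. Fr₁ = V₁/√(g·y₁) = 2.32.
Conjugate-depth relation: y₂/y₁ = ½[√(1 + 8Fr₁²) − 1] = ½[√43.92 − 1] = 2.81.
y₂ = 2.81 × 0.111 = 0.312 m.
Tailwater y_tw = 0.308 m: y_tw ≈ y₂, so the jump forms here.

y₂ = 0.312 m; the jump forms here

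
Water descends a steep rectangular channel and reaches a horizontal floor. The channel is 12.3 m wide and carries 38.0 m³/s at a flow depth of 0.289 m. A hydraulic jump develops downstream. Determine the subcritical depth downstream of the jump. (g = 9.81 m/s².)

q = Q/b = 38.0/12.3 = 3.09 m²/s; V₁ = q/y₁ = 10.7 m/s. Fr₁ = V₁/√(g·y₁) = 6.35.
By Bélanger, y₂/y₁ = ½[√(1 + 8Fr₁²) − 1] = ½[√323.5 − 1] = 8.49.
y₂ = 8.49 × 0.289 = 2.45 m.

y₂ = 2.45 m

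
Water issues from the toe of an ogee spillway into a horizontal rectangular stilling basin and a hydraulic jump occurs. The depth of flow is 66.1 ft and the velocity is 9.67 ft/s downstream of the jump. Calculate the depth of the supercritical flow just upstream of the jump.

y₁ = 5.37 ft

Fr₂ = V₂/√(g·y₂) = 9.67/√(32.2×66.1) = 0.210.
Since the conjugate-depth ratio holds either way, y₁/y₂ = ½[√(1 + 8Fr₂²) − 1] = ½[√1.351 − 1] = 0.0813.
y₁ = 0.0813 × 66.1 = 5.37 ft.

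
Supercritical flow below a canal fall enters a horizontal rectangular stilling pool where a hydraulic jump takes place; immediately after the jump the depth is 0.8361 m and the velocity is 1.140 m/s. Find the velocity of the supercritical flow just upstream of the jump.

Fr₂ = V₂/√(g·y₂) = 1.140/√(9.81×0.8361) = 0.3981.
Applying the sequent-depth relation in reverse, y₁/y₂ = ½[√(1 + 8Fr₂²) − 1] = ½[√2.2676 − 1] = 0.2529.
y₁ = 0.2529 × 0.8361 = 0.2115 m.
V₁ = q/y₁ = 0.9532/0.2115 = 4.507 m/s.

V₁ = 4.507 m/s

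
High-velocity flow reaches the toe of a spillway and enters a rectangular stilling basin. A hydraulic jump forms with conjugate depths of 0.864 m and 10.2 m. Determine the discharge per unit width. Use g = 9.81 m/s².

For a rectangular channel the momentum equation gives q² = ½·g·y₁·y₂·(y₁ + y₂) = ½×9.81×0.864×10.2×11.1 = 478.
q = √478 = 21.9 m²/s.

q = 21.9 m²/s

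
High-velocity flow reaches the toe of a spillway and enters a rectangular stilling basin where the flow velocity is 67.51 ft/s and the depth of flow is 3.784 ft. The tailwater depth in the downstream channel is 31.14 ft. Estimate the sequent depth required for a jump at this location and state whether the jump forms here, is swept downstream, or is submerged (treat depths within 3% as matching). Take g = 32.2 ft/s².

Fr₁ = V₁/√(g·y₁) = 67.51/√(32.2×3.784) = 6.116.
Bélanger equation: y₂/y₁ = ½[√(1 + 8Fr₁²) − 1] = ½[√300.24 − 1] = 8.164.
y₂ = 8.164 × 3.784 = 30.89 ft.
Tailwater y_tw = 31.14 ft: y_tw ≈ y₂, so the jump forms here.

y₂ = 30.89 ft; the jump forms here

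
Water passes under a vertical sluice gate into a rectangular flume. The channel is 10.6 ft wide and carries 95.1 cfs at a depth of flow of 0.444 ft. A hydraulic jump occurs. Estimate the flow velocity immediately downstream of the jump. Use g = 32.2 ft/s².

q = Q/b = 95.1/10.6 = 8.97 ft²/s; V₁ = q/y₁ = 20.2 ft/s. Fr₁ = V₁/√(g·y₁) = 5.34.
From the momentum equation for a rectangular channel, y₂/y₁ = ½[√(1 + 8Fr₁²) − 1] = ½[√229.5 − 1] = 7.07.
y₂ = 7.07 × 0.444 = 3.14 ft.
V₂ = q/y₂ = 8.97/3.14 = 2.86 ft/s.

V₂ = 2.86 ft/s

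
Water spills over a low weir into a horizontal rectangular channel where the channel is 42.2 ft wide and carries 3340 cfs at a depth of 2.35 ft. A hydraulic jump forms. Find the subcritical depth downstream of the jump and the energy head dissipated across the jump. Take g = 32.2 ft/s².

y₂ = 11.7 ft; ΔE = 7.51 ft

q = Q/b = 3340/42.2 = 79.1 ft²/s; V₁ = q/y₁ = 33.7 ft/s. Fr₁ = V₁/√(g·y₁) = 3.87.
Sequent-depth ratio: y₂/y₁ = ½[√(1 + 8Fr₁²) − 1] = ½[√120.9 − 1] = 5.00.
y₂ = 5.00 × 2.35 = 11.7 ft.
Head loss: ΔE = (y₂ − y₁)³/(4y₁y₂) = (11.7 − 2.35)³/(4×2.35×11.7) = 829/110 = 7.51 ft.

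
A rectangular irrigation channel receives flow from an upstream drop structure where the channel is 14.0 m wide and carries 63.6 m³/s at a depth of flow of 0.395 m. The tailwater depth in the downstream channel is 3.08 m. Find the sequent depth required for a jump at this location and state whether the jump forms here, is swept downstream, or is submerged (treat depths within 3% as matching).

q = Q/b = 63.6/14.0 = 4.54 m²/s; V₁ = q/y₁ = 11.5 m/s. Fr₁ = V₁/√(g·y₁) = 5.84.
By Bélanger, y₂/y₁ = ½[√(1 + 8Fr₁²) − 1] = ½[√274.1 − 1] = 7.78.
y₂ = 7.78 × 0.395 = 3.07 m.
Tailwater y_tw = 3.08 m: y_tw ≈ y₂, so the jump forms here.

y₂ = 3.07 m; the jump forms here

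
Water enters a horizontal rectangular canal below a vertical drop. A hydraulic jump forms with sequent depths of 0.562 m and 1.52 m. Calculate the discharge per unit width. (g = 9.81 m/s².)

q = 2.95 m²/s

For a rectangular channel the momentum equation gives q² = ½·g·y₁·y₂·(y₁ + y₂) = ½×9.81×0.562×1.52×2.08 = 8.72.
q = √8.72 = 2.95 m²/s.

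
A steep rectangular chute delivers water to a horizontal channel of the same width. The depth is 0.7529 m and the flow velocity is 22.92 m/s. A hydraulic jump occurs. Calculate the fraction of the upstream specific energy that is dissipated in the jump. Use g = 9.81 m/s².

ΔE/E₁ = 0.680 (68.0%)

Fr₁ = V₁/√(g·y₁) = 22.92/√(9.81×0.7529) = 8.434.
Conjugate-depth relation: y₂/y₁ = ½[√(1 + 8Fr₁²) − 1] = ½[√570.00 − 1] = 11.44.
y₂ = 11.44 × 0.7529 = 8.611 m.
E₁ = y₁ + V₁²/2g = 27.53 m. ΔE = (y₂ − y₁)³/(4y₁y₂) = 18.71 m. ΔE/E₁ = 18.71/27.53 = 0.680.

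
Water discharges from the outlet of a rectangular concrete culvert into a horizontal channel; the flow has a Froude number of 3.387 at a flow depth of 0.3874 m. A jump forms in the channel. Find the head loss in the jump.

ΔE = 0.8182 m

Fr₁ = 3.387 (given).
Conjugate-depth relation: y₂/y₁ = ½[√(1 + 8Fr₁²) − 1] = ½[√92.774 − 1] = 4.316.
y₂ = 4.316 × 0.3874 = 1.672 m.
Head loss: ΔE = (y₂ − y₁)³/(4y₁y₂) = (1.672 − 0.3874)³/(4×0.3874×1.672) = 2.120/2.591 = 0.8182 m.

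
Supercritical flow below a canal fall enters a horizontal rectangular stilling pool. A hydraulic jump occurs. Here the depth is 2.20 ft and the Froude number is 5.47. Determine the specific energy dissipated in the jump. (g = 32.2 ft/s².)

Fr₁ = 5.47 (given).
By Bélanger, y₂/y₁ = ½[√(1 + 8Fr₁²) − 1] = ½[√240.4 − 1] = 7.25.
y₂ = 7.25 × 2.20 = 16.0 ft.
Head loss: ΔE = (y₂ − y₁)³/(4y₁y₂) = (16.0 − 2.20)³/(4×2.20×16.0) = 2602/140 = 18.5 ft.

ΔE = 18.5 ft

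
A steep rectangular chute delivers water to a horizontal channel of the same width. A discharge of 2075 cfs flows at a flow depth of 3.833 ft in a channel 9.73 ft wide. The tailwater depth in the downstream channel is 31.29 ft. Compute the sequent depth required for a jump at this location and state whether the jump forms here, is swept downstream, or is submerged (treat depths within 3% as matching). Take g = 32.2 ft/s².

y₂ = 25.30 ft; the jump is submerged

q = Q/b = 2075/9.73 = 213.3 ft²/s; V₁ = q/y₁ = 55.64 ft/s. Fr₁ = V₁/√(g·y₁) = 5.008.
From the momentum equation for a rectangular channel, y₂/y₁ = ½[√(1 + 8Fr₁²) − 1] = ½[√201.64 − 1] = 6.600.
y₂ = 6.600 × 3.833 = 25.30 ft.
Tailwater y_tw = 31.29 ft: y_tw > y₂, so the jump is submerged.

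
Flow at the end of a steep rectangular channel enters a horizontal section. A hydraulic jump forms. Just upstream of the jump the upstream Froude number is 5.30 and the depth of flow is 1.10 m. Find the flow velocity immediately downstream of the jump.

V₂ = 2.48 m/s

Fr₁ = 5.30 (given).
Sequent-depth ratio: y₂/y₁ = ½[√(1 + 8Fr₁²) − 1] = ½[√225.7 − 1] = 7.01.
y₂ = 7.01 × 1.10 = 7.71 m.
V₁ = Fr₁·√(g·y₁) = 5.30×√(9.81×1.10) = 17.4 m/s; q = V₁·y₁ = 19.2 m²/s.
V₂ = q/y₂ = 19.2/7.71 = 2.48 m/s.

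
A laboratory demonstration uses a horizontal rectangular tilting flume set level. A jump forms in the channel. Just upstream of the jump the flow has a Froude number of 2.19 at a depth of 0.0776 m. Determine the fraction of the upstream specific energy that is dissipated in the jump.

ΔE/E₁ = 0.122 (12.2%)

Fr₁ = 2.19 (given).
Bélanger equation: y₂/y₁ = ½[√(1 + 8Fr₁²) − 1] = ½[√39.37 − 1] = 2.64.
y₂ = 2.64 × 0.0776 = 0.205 m.
E₁ = y₁(1 + Fr₁²/2) = 0.0776×(1 + 2.19²/2) = 0.264 m. ΔE = (y₂ − y₁)³/(4y₁y₂) = 0.0323 m. ΔE/E₁ = 0.0323/0.264 = 0.122.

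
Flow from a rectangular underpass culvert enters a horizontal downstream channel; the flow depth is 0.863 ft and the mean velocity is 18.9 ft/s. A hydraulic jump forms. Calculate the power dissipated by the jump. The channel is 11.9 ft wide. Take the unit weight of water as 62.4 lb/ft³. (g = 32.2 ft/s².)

P = 48.0 hp

Fr₁ = V₁/√(g·y₁) = 18.9/√(32.2×0.863) = 3.59.
By Bélanger, y₂/y₁ = ½[√(1 + 8Fr₁²) − 1] = ½[√103.8 − 1] = 4.60.
y₂ = 4.60 × 0.863 = 3.97 ft.
Head loss: ΔE = (y₂ − y₁)³/(4y₁y₂) = (3.97 − 0.863)³/(4×0.863×3.97) = 29.9/13.7 = 2.18 ft.
q = V₁·y₁ = 18.9 × 0.863 = 16.3 ft²/s. Q = q·b = 16.3 × 11.9 = 194 cfs. P = γ·Q·ΔE/550 = 62.4 × 194 × 2.18 / 550 = 48.0 hp.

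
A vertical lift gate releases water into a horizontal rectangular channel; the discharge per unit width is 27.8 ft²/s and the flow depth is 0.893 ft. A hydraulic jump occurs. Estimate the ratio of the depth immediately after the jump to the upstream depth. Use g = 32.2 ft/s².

V₁ = q/y₁ = 27.8/0.893 = 31.1 ft/s. Fr₁ = V₁/√(g·y₁) = 31.1/√(32.2×0.893) = 5.81.
Bélanger equation: y₂/y₁ = ½[√(1 + 8Fr₁²) − 1] = ½[√270.6 − 1] = 7.73.

y₂/y₁ = 7.73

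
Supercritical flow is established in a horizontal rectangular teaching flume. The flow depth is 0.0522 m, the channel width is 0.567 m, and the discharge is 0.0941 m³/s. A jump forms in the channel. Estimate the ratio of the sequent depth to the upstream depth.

y₂/y₁ = 5.80

q = Q/b = 0.0941/0.567 = 0.166 m²/s; V₁ = q/y₁ = 3.18 m/s. Fr₁ = V₁/√(g·y₁) = 4.44.
From the momentum equation for a rectangular channel, y₂/y₁ = ½[√(1 + 8Fr₁²) − 1] = ½[√158.9 − 1] = 5.80.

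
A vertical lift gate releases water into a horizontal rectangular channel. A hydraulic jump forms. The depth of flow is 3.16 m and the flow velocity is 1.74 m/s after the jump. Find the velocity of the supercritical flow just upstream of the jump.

V₁ = 10.4 m/s

Fr₂ = V₂/√(g·y₂) = 1.74/√(9.81×3.16) = 0.313.
From the momentum equation (using Fr₂), y₁/y₂ = ½[√(1 + 8Fr₂²) − 1] = ½[√1.781 − 1] = 0.167.
y₁ = 0.167 × 3.16 = 0.529 m.
V₁ = q/y₁ = 5.50/0.529 = 10.4 m/s.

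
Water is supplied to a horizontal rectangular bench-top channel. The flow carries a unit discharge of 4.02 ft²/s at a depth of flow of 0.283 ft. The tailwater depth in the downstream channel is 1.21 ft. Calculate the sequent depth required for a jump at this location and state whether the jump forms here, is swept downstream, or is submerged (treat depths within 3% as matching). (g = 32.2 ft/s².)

V₁ = q/y₁ = 4.02/0.283 = 14.2 ft/s. Fr₁ = V₁/√(g·y₁) = 14.2/√(32.2×0.283) = 4.71.
Bélanger equation: y₂/y₁ = ½[√(1 + 8Fr₁²) − 1] = ½[√178.1 − 1] = 6.17.
y₂ = 6.17 × 0.283 = 1.75 ft.
Tailwater y_tw = 1.21 ft: y_tw < y₂, so the jump is swept downstream.

y₂ = 1.75 ft; the jump is swept downstream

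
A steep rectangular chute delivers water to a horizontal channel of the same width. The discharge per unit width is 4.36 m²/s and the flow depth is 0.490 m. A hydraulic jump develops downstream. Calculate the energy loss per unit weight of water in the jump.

V₁ = q/y₁ = 4.36/0.490 = 8.90 m/s. Fr₁ = V₁/√(g·y₁) = 8.90/√(9.81×0.490) = 4.06.
By Bélanger, y₂/y₁ = ½[√(1 + 8Fr₁²) − 1] = ½[√132.8 − 1] = 5.26.
y₂ = 5.26 × 0.490 = 2.58 m.
Head loss: ΔE = (y₂ − y₁)³/(4y₁y₂) = (2.58 − 0.490)³/(4×0.490×2.58) = 9.10/5.05 = 1.80 m.

ΔE = 1.80 m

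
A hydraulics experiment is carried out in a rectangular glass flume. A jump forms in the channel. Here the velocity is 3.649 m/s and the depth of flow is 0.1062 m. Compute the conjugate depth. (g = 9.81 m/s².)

Fr₁ = V₁/√(g·y₁) = 3.649/√(9.81×0.1062) = 3.575.
By Bélanger, y₂/y₁ = ½[√(1 + 8Fr₁²) − 1] = ½[√103.25 − 1] = 4.580.
y₂ = 4.580 × 0.1062 = 0.4864 m.

y₂ = 0.4864 m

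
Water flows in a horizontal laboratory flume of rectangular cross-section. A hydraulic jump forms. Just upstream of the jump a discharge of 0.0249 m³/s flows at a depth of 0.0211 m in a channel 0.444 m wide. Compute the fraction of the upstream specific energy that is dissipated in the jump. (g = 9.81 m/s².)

ΔE/E₁ = 0.554 (55.4%)

q = Q/b = 0.0249/0.444 = 0.0561 m²/s; V₁ = q/y₁ = 2.66 m/s. Fr₁ = V₁/√(g·y₁) = 5.84.
Conjugate-depth relation: y₂/y₁ = ½[√(1 + 8Fr₁²) − 1] = ½[√274.0 − 1] = 7.78.
y₂ = 7.78 × 0.0211 = 0.164 m.
E₁ = y₁ + V₁²/2g = 0.381 m. ΔE = (y₂ − y₁)³/(4y₁y₂) = 0.211 m. ΔE/E₁ = 0.211/0.381 = 0.554.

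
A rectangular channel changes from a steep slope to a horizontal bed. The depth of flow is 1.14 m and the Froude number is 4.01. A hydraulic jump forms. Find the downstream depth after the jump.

Fr₁ = 4.01 (given).
Sequent-depth ratio: y₂/y₁ = ½[√(1 + 8Fr₁²) − 1] = ½[√129.6 − 1] = 5.19.
y₂ = 5.19 × 1.14 = 5.92 m.

y₂ = 5.92 m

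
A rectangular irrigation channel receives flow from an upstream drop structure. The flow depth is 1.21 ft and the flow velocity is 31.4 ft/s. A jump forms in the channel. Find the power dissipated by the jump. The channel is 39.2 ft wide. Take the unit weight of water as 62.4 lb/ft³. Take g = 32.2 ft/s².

P = 1377 hp

Fr₁ = V₁/√(g·y₁) = 31.4/√(32.2×1.21) = 5.03.
Conjugate-depth relation: y₂/y₁ = ½[√(1 + 8Fr₁²) − 1] = ½[√203.4 − 1] = 6.63.
y₂ = 6.63 × 1.21 = 8.02 ft.
q = V₁·y₁ = 31.4 × 1.21 = 38.0 ft²/s. V₂ = q/y₂ = 38.0/8.02 = 4.73 ft/s. E₁ = y₁ + V₁²/2g = 16.5 ft; E₂ = y₂ + V₂²/2g = 8.37 ft. ΔE = E₁ − E₂ = 8.15 ft.
Q = q·b = 38.0 × 39.2 = 1489 cfs. P = γ·Q·ΔE/550 = 62.4 × 1489 × 8.15 / 550 = 1377 hp.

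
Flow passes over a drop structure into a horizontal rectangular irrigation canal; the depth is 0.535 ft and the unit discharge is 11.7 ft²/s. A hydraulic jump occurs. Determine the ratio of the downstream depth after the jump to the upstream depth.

V₁ = q/y₁ = 11.7/0.535 = 21.9 ft/s. Fr₁ = V₁/√(g·y₁) = 21.9/√(32.2×0.535) = 5.27.
Sequent-depth ratio: y₂/y₁ = ½[√(1 + 8Fr₁²) − 1] = ½[√223.1 − 1] = 6.97.

y₂/y₁ = 6.97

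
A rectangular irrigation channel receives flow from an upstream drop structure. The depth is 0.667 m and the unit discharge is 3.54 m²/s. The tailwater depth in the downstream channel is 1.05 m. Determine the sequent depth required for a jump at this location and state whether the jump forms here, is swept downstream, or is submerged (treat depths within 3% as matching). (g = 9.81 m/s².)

y₂ = 1.65 m; the jump is swept downstream

V₁ = q/y₁ = 3.54/0.667 = 5.31 m/s. Fr₁ = V₁/√(g·y₁) = 5.31/√(9.81×0.667) = 2.07.
By Bélanger, y₂/y₁ = ½[√(1 + 8Fr₁²) − 1] = ½[√35.44 − 1] = 2.48.
y₂ = 2.48 × 0.667 = 1.65 m.
Tailwater y_tw = 1.05 m: y_tw < y₂, so the jump is swept downstream.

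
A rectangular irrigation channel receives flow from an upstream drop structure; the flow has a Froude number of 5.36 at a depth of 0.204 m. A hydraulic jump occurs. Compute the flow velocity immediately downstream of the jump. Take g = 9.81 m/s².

Fr₁ = 5.36 (given).
Bélanger equation: y₂/y₁ = ½[√(1 + 8Fr₁²) − 1] = ½[√230.8 − 1] = 7.10.
y₂ = 7.10 × 0.204 = 1.45 m.
V₁ = Fr₁·√(g·y₁) = 5.36×√(9.81×0.204) = 7.58 m/s; q = V₁·y₁ = 1.55 m²/s.
V₂ = q/y₂ = 1.55/1.45 = 1.07 m/s.

V₂ = 1.07 m/s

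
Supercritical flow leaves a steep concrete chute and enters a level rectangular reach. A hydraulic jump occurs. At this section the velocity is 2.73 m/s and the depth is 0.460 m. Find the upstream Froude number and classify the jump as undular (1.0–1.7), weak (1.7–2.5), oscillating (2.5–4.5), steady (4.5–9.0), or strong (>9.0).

Fr₁ = 1.29; undular jump

Fr₁ = V₁/√(g·y₁) = 2.73/√(9.81×0.460) = 1.29.
Fr₁ = 1.29 lies in the undular range.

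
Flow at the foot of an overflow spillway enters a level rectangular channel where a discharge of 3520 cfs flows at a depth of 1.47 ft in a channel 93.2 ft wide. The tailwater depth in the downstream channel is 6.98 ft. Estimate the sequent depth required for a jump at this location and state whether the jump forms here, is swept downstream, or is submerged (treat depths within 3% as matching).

y₂ = 7.06 ft; the jump forms here

q = Q/b = 3520/93.2 = 37.8 ft²/s; V₁ = q/y₁ = 25.7 ft/s. Fr₁ = V₁/√(g·y₁) = 3.73.
From the momentum equation for a rectangular channel, y₂/y₁ = ½[√(1 + 8Fr₁²) − 1] = ½[√112.6 − 1] = 4.80.
y₂ = 4.80 × 1.47 = 7.06 ft.
Tailwater y_tw = 6.98 ft: y_tw ≈ y₂, so the jump forms here.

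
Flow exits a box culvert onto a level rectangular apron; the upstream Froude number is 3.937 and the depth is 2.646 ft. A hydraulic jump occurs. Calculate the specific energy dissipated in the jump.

ΔE = 8.892 ft

Fr₁ = 3.937 (given).
From the momentum equation for a rectangular channel, y₂/y₁ = ½[√(1 + 8Fr₁²) − 1] = ½[√125.00 − 1] = 5.090.
y₂ = 5.090 × 2.646 = 13.47 ft.
Head loss: ΔE = (y₂ − y₁)³/(4y₁y₂) = (13.47 − 2.646)³/(4×2.646×13.47) = 1268/142.6 = 8.892 ft.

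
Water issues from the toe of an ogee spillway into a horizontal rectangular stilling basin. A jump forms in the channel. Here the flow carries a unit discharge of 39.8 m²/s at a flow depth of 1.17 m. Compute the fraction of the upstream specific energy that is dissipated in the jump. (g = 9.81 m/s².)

V₁ = q/y₁ = 39.8/1.17 = 34.0 m/s. Fr₁ = V₁/√(g·y₁) = 34.0/√(9.81×1.17) = 10.0.
Bélanger equation: y₂/y₁ = ½[√(1 + 8Fr₁²) − 1] = ½[√807.5 − 1] = 13.7.
y₂ = 13.7 × 1.17 = 16.0 m.
E₁ = y₁ + V₁²/2g = 60.1 m. ΔE = (y₂ − y₁)³/(4y₁y₂) = 43.8 m. ΔE/E₁ = 43.8/60.1 = 0.728.

ΔE/E₁ = 0.728 (72.8%)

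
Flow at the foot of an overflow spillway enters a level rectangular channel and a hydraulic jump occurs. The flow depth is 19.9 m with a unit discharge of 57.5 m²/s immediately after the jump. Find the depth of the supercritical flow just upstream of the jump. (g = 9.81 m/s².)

V₂ = q/y₂ = 57.5/19.9 = 2.89 m/s; Fr₂ = V₂/√(g·y₂) = 0.207.
Since the conjugate-depth ratio holds either way, y₁/y₂ = ½[√(1 + 8Fr₂²) − 1] = ½[√1.342 − 1] = 0.0793.
y₁ = 0.0793 × 19.9 = 1.58 m.

y₁ = 1.58 m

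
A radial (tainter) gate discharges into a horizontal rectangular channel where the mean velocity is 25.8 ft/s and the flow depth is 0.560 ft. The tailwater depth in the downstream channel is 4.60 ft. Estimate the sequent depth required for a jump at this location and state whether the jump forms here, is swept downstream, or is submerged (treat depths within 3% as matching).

Fr₁ = V₁/√(g·y₁) = 25.8/√(32.2×0.560) = 6.08.
By Bélanger, y₂/y₁ = ½[√(1 + 8Fr₁²) − 1] = ½[√296.3 − 1] = 8.11.
y₂ = 8.11 × 0.560 = 4.54 ft.
Tailwater y_tw = 4.60 ft: y_tw ≈ y₂, so the jump forms here.

y₂ = 4.54 ft; the jump forms here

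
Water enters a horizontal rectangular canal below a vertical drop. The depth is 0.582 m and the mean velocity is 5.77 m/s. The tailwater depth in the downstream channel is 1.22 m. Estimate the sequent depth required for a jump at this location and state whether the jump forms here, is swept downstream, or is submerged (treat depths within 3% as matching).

y₂ = 1.72 m; the jump is swept downstream

Fr₁ = V₁/√(g·y₁) = 5.77/√(9.81×0.582) = 2.41.
Bélanger equation: y₂/y₁ = ½[√(1 + 8Fr₁²) − 1] = ½[√47.65 − 1] = 2.95.
y₂ = 2.95 × 0.582 = 1.72 m.
Tailwater y_tw = 1.22 m: y_tw < y₂, so the jump is swept downstream.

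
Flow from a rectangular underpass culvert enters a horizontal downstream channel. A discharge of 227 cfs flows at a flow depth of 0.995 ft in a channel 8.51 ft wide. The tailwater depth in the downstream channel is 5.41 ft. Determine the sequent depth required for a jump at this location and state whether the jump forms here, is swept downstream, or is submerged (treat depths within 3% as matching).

q = Q/b = 227/8.51 = 26.7 ft²/s; V₁ = q/y₁ = 26.8 ft/s. Fr₁ = V₁/√(g·y₁) = 4.74.
From the momentum equation for a rectangular channel, y₂/y₁ = ½[√(1 + 8Fr₁²) − 1] = ½[√180.5 − 1] = 6.22.
y₂ = 6.22 × 0.995 = 6.19 ft.
Tailwater y_tw = 5.41 ft: y_tw < y₂, so the jump is swept downstream.

y₂ = 6.19 ft; the jump is swept downstream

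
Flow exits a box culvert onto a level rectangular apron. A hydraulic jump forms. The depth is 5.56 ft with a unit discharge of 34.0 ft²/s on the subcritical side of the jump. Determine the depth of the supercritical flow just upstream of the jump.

y₁ = 1.76 ft

V₂ = q/y₂ = 34.0/5.56 = 6.12 ft/s; Fr₂ = V₂/√(g·y₂) = 0.457.
From the momentum equation (using Fr₂), y₁/y₂ = ½[√(1 + 8Fr₂²) − 1] = ½[√2.671 − 1] = 0.317.
y₁ = 0.317 × 5.56 = 1.76 ft.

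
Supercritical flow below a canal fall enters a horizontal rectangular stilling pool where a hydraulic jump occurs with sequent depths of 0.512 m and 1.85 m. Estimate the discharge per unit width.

q = 3.31 m²/s

For a rectangular channel the momentum equation gives q² = ½·g·y₁·y₂·(y₁ + y₂) = ½×9.81×0.512×1.85×2.36 = 11.0.
q = √11.0 = 3.31 m²/s.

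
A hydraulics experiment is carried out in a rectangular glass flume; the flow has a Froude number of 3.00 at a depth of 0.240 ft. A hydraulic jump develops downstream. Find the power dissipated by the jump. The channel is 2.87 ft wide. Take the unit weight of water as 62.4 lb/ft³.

Fr₁ = 3.00 (given).
From the momentum equation for a rectangular channel, y₂/y₁ = ½[√(1 + 8Fr₁²) − 1] = ½[√73.00 − 1] = 3.77.
y₂ = 3.77 × 0.240 = 0.905 ft.
V₁ = Fr₁·√(g·y₁) = 3.00×√(32.2×0.240) = 8.34 ft/s; q = V₁·y₁ = 2.00 ft²/s. V₂ = q/y₂ = 2.00/0.905 = 2.21 ft/s. E₁ = y₁ + V₁²/2g = 1.32 ft; E₂ = y₂ + V₂²/2g = 0.981 ft. ΔE = E₁ − E₂ = 0.339 ft.
Q = q·b = 2.00 × 2.87 = 5.74 cfs. P = γ·Q·ΔE/550 = 62.4 × 5.74 × 0.339 / 550 = 0.221 hp.

P = 0.221 hp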